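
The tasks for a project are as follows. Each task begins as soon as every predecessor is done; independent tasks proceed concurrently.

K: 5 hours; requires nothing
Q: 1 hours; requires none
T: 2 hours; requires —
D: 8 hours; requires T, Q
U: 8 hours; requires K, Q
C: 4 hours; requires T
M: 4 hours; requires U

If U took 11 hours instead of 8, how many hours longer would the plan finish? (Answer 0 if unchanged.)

The binding path is K→U→M = 5+8+4 = 17; finish at 17 hours.
U is on the critical path; changing it to 11 makes that path 20 hours.
No other chain overtakes it, so the finish is 20 hours.
Change in finish: 20 − 17 = +3 hours.

3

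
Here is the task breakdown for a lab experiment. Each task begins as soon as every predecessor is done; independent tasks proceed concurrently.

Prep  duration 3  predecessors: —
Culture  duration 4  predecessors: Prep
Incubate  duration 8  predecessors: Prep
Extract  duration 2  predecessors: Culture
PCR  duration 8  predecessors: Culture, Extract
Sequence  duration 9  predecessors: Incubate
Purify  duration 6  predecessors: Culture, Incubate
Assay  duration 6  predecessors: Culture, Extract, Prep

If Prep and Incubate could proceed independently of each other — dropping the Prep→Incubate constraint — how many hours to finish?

17

Original critical path: Prep→Incubate→Sequence = 3+8+9 = 20 ⇒ 20 hours.
Without Prep→Incubate, Incubate's earliest start moves from 3 to 0.
The longest chain is now Prep→Culture→Extract→PCR = 3+4+2+8 = 17, so the job takes 17 hours.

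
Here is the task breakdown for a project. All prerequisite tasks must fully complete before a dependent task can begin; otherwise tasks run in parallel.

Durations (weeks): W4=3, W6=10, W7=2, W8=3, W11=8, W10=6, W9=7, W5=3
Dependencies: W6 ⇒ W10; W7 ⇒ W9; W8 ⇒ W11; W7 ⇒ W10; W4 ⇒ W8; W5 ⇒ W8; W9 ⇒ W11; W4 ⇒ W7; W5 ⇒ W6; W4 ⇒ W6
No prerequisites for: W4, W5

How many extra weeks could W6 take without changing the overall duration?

1

Critical path: W4→W7→W9→W11 = 3+2+7+8 = 20, so the finish is 20 weeks.
W6 finishes as early as 13 and must finish by 14.
So W6 can slip 14 − 13 = 1 week.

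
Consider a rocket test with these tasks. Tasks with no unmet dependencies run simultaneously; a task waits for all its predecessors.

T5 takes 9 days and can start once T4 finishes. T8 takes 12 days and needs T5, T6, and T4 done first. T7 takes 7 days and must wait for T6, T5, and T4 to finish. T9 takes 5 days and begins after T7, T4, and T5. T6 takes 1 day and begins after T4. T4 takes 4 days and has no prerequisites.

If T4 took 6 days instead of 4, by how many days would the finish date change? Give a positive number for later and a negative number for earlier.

2

As given, the longest chain is T4→T5→T7→T9 = 4+9+7+5 = 25, so the finish is 25 days.
T4 is on the critical path; changing it to 6 makes that path 27 days.
The critical path is still T4→T5→T7→T9; finish is now 27 days.
Change in finish: 27 − 25 = +2 days.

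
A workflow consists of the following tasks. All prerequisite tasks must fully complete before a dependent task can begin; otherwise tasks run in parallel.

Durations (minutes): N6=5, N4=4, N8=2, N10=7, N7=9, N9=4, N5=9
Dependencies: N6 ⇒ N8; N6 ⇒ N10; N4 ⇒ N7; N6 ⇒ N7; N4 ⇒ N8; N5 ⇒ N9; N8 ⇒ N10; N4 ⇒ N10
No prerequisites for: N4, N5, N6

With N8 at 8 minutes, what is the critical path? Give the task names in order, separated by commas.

N6, N8, N10

The binding path is N6→N8→N10 = 5+2+7 = 14; finish at 14 minutes.
N8 lies on that path, so at 8 minutes the path becomes 20 minutes.
That remains the longest chain; total 20 minutes.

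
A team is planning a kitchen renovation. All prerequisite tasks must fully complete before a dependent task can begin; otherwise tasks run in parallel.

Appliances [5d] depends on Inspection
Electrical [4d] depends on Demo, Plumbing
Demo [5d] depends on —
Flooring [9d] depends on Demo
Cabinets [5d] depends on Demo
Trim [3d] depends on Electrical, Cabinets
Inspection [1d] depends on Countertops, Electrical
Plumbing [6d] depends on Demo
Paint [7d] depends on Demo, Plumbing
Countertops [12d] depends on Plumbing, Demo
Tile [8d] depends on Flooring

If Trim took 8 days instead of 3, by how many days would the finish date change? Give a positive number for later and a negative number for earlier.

Critical path before the change: Demo→Plumbing→Countertops→Inspection→Appliances = 5+6+12+1+5 = 29 giving 29 days.
Trim is off the critical path — its longest chain is 18 days, giving 11 of slack.
The critical path is still Demo→Plumbing→Countertops→Inspection→Appliances; finish is now 29 days.
Change in finish: 29 − 29 = +0 days.

0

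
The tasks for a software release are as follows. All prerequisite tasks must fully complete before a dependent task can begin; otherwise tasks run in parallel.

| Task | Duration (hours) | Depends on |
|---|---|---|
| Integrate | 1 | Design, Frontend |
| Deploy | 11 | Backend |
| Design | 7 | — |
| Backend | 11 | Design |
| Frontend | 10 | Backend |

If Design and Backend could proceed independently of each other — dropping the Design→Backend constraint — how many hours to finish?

Before: longest chain Design→Backend→Frontend→Integrate = 7+11+10+1 = 29, finish 29.
Without Design→Backend, Backend's earliest start moves from 7 to 0.
The longest chain is now Backend→Frontend→Integrate = 11+10+1 = 22, so the project takes 22 hours.

22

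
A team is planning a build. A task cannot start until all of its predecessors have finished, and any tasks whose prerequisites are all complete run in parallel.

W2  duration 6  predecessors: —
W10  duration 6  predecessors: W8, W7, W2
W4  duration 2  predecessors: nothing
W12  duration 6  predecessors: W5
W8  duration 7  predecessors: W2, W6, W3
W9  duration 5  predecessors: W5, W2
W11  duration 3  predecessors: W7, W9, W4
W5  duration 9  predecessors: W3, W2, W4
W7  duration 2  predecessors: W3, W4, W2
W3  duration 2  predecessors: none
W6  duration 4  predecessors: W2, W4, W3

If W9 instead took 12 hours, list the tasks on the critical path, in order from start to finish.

Baseline: W2→W5→W9→W11 = 6+9+5+3 = 23 → 23 hours.
W9 is on the critical path; changing it to 12 makes that path 30 hours.
No other chain overtakes it, so the finish is 30 hours.

W2, W5, W9, W11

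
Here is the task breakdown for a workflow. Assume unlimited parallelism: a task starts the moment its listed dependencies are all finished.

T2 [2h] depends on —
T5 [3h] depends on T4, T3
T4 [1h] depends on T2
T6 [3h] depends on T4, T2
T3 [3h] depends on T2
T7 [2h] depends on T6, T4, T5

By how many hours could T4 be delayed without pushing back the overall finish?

2

The longest chain is T2→T3→T5→T7 = 2+3+3+2 = 10; overall finish 10 hours.
The longest chain containing T4 totals 8 hours.
Slack of T4 = 4 − 2 = 2 hours.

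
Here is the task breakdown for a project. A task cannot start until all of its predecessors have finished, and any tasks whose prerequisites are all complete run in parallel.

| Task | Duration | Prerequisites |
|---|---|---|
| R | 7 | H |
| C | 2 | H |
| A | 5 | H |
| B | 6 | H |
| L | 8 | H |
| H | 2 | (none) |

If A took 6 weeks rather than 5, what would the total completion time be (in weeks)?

10

Actual critical path: H→L = 2+8 = 10 ⇒ 10 weeks.
A is off the critical path — its longest chain is 7 weeks, giving 3 of slack.
No other chain overtakes it, so the finish is 10 weeks.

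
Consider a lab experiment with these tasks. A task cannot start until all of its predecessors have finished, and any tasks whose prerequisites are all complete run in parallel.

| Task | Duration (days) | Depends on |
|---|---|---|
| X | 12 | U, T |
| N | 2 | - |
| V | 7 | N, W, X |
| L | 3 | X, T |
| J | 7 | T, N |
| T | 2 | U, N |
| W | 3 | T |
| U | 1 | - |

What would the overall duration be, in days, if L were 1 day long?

As given, the longest chain is N→T→X→V = 2+2+12+7 = 23, so the finish is 23 days.
L has 4 days of float (longest path through it is 19).
No other chain overtakes it, so the finish is 23 days.

23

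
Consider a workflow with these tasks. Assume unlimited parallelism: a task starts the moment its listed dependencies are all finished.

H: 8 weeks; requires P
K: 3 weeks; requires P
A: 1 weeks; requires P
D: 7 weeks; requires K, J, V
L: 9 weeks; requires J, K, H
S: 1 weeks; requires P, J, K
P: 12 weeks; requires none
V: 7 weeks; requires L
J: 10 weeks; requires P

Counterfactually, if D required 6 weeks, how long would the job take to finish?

Critical path before the change: P→J→L→V→D = 12+10+9+7+7 = 45 giving 45 weeks.
Since D is critical, the -1 change carries straight to that chain (now 44 weeks).
The critical path is still P→J→L→V→D; finish is now 44 weeks.

44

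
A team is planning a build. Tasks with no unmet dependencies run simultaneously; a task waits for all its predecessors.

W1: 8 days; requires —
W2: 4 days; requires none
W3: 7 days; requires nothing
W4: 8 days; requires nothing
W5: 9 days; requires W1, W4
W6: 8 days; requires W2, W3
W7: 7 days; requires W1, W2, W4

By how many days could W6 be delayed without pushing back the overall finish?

Critical path: W1→W5 = 8+9 = 17, so the finish is 17 days.
The longest chain containing W6 totals 15 days.
Float = 17 − 15 = 2.

2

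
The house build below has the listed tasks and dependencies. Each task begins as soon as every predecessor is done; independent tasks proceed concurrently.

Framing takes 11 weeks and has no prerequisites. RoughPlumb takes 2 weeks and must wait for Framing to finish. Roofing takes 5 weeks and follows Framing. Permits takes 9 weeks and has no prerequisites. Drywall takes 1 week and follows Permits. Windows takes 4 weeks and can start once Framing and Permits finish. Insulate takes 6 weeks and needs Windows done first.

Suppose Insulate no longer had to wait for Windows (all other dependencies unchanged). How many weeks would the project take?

Before: longest chain Framing→Windows→Insulate = 11+4+6 = 21, finish 21.
Without Windows→Insulate, Insulate's earliest start moves from 15 to 0.
After: Framing→Roofing = 11+5 = 16 → 16 weeks.

16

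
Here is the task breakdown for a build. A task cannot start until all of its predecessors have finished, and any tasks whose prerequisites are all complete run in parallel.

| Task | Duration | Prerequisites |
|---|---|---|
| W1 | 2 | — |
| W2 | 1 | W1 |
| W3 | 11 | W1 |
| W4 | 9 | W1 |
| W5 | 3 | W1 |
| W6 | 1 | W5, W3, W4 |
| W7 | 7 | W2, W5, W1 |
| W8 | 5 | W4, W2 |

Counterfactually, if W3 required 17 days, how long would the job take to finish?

20

Baseline: W1→W4→W8 = 2+9+5 = 16 → 16 days.
The longest path through W3 is only 14 days, so W3 has float 2.
The binding chain switches to W1→W3→W6 = 2+17+1 = 20; finish 20 days.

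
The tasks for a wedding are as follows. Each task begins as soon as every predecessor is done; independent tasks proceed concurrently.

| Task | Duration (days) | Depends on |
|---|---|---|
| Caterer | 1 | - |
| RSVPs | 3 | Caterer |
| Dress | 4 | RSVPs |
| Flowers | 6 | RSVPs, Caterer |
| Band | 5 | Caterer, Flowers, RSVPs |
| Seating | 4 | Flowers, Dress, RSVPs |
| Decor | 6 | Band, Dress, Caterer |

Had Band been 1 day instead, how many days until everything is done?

17

As given, the longest chain is Caterer→RSVPs→Flowers→Band→Decor = 1+3+6+5+6 = 21, so the finish is 21 days.
Since Band is critical, the -4 change carries straight to that chain (now 17 days).
No other chain overtakes it, so the finish is 17 days.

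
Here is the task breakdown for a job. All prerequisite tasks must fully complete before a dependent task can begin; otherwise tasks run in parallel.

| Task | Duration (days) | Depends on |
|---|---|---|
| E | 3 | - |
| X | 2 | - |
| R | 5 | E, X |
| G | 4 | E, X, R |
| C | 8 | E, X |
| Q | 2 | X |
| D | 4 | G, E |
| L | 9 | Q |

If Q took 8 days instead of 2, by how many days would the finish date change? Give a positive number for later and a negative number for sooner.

3

Critical path before the change: E→R→G→D = 3+5+4+4 = 16 giving 16 days.
Q is off the critical path — its longest chain is 13 days, giving 3 of slack.
Now X→Q→L = 2+8+9 = 19 is longest, so the finish becomes 19 days.
Change in finish: 19 − 16 = +3 days.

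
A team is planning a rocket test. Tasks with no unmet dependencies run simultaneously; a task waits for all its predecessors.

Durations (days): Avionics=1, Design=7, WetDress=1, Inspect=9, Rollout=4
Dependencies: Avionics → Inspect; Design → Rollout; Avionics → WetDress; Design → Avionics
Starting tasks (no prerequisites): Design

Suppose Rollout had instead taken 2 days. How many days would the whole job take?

Critical path before the change: Design→Avionics→Inspect = 7+1+9 = 17 giving 17 days.
The longest path through Rollout is only 11 days, so Rollout has float 6.
That remains the longest chain; total 17 days.

17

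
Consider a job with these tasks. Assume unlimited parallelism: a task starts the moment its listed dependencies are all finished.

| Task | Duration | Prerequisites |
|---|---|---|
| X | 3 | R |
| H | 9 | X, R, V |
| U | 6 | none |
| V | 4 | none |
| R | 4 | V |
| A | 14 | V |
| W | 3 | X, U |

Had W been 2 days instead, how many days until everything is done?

Actual critical path: V→R→X→H = 4+4+3+9 = 20 ⇒ 20 days.
The longest path through W is only 14 days, so W has float 6.
The critical path is still V→R→X→H; finish is now 20 days.

20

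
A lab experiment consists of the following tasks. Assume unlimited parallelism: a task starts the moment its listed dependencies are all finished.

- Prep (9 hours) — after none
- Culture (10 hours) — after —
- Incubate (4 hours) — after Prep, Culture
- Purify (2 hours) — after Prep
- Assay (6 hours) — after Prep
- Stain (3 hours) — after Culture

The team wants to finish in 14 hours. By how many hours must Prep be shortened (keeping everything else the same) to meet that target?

1

Current finish: 15 hours; target: 14.
Prep is on every critical path, so each hour cut from Prep cuts the finish by one (this holds down to a finish of 14).
Need 15 − 14 = 1 hour off Prep → Prep becomes 8 hours, finish becomes 14.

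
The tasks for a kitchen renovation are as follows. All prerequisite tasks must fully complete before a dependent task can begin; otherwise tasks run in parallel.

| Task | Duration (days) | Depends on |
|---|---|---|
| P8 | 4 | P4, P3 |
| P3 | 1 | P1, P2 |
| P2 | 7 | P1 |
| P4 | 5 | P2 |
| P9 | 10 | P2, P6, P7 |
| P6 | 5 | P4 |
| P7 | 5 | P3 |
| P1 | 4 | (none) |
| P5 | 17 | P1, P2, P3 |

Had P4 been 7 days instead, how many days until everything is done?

33

Baseline: P1→P2→P4→P6→P9 = 4+7+5+5+10 = 31 → 31 days.
P4 is on the critical path; changing it to 7 makes that path 33 days.
The critical path is still P1→P2→P4→P6→P9; finish is now 33 days.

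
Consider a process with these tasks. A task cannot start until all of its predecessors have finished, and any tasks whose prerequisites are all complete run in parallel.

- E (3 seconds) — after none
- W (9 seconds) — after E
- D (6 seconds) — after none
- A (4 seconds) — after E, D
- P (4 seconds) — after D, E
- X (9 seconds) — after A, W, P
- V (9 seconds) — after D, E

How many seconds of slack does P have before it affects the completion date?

The longest chain is E→W→X = 3+9+9 = 21; overall finish 21 seconds.
P finishes as early as 10 and must finish by 12.
So P can slip 12 − 10 = 2 seconds.

2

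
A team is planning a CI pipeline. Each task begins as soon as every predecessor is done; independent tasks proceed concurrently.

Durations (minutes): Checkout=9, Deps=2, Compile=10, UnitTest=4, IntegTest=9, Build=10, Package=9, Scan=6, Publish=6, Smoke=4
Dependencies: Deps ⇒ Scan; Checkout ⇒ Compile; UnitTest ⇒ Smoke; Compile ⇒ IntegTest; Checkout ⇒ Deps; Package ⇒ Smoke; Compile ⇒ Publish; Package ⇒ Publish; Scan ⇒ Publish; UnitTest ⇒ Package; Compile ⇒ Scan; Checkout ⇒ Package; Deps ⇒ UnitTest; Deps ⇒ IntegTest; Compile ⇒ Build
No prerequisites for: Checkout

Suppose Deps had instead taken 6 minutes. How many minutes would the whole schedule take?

34

Actual critical path: Checkout→Compile→Scan→Publish = 9+10+6+6 = 31 ⇒ 31 minutes.
Deps has 1 minute of float (longest path through it is 30).
The binding chain switches to Checkout→Deps→UnitTest→Package→Publish = 9+6+4+9+6 = 34; finish 34 minutes.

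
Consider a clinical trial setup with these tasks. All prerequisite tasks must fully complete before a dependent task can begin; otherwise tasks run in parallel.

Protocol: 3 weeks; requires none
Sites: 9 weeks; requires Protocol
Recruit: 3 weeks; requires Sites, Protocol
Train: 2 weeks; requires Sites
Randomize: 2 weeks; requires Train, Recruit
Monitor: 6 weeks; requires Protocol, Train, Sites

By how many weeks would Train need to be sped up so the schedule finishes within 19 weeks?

1

Current finish: 20 weeks; target: 19.
Train is on every critical path, so each week cut from Train cuts the finish by one (this holds down to a finish of 19).
Need 20 − 19 = 1 week off Train → Train becomes 1 week, finish becomes 19.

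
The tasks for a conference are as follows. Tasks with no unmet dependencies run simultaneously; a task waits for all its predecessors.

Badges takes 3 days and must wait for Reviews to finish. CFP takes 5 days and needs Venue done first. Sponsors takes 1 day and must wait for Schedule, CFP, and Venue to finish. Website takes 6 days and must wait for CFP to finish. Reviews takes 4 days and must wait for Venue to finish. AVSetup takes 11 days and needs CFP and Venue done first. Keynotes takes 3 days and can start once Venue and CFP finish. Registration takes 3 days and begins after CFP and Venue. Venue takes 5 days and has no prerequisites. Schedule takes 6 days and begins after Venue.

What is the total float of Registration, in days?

8

Venue→CFP→AVSetup = 5+5+11 = 21 sets the makespan at 21 days.
The longest chain containing Registration totals 13 days.
Slack of Registration = 18 − 10 = 8 days.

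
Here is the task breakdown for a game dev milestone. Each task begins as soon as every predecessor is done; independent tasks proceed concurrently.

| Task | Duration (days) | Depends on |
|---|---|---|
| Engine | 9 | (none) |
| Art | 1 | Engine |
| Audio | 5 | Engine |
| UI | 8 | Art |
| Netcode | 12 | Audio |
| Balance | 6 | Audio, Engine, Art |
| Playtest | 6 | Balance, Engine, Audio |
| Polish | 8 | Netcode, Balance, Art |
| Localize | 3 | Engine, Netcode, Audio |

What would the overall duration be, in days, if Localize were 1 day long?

The binding path is Engine→Audio→Netcode→Polish = 9+5+12+8 = 34; finish at 34 days.
The longest path through Localize is only 29 days, so Localize has float 5.
No other chain overtakes it, so the finish is 34 days.

34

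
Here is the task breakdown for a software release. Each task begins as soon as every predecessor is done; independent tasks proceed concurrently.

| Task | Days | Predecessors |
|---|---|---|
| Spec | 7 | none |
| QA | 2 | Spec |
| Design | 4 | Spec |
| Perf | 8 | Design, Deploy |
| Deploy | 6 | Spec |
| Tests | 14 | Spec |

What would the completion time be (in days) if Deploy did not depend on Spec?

21

With the dependency in place, Spec→Tests = 7+14 = 21 sets the finish at 21 days.
Without Spec→Deploy, Deploy's earliest start moves from 7 to 0.
New critical path: Spec→Tests = 7+14 = 21 ⇒ 21 days.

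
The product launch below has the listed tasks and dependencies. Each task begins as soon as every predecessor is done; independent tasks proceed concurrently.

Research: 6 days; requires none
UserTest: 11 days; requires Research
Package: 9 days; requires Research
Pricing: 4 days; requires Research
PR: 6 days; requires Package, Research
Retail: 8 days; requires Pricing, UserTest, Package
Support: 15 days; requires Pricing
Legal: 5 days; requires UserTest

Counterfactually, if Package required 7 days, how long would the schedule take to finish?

25

Critical path before the change: Research→UserTest→Retail = 6+11+8 = 25 giving 25 days.
Package has 2 days of float (longest path through it is 23).
That remains the longest chain; total 25 days.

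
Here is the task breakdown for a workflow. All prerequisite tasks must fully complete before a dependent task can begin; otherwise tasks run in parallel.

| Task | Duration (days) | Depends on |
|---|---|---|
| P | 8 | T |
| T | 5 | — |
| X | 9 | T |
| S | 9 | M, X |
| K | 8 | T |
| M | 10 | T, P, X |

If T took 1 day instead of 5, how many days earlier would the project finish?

Baseline: T→X→M→S = 5+9+10+9 = 33 → 33 days.
T lies on that path, so at 1 day the path becomes 29 days.
The critical path is still T→X→M→S; finish is now 29 days.
Change in finish: 29 − 33 = -4 days.

4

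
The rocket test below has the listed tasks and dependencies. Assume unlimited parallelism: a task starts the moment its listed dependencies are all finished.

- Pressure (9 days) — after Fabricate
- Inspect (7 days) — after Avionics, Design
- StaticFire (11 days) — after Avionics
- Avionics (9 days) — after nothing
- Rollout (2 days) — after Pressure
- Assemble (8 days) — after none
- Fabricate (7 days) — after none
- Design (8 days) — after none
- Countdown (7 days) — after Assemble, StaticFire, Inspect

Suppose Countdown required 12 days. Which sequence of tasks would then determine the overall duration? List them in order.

Actual critical path: Avionics→StaticFire→Countdown = 9+11+7 = 27 ⇒ 27 days.
Since Countdown is critical, the +5 change carries straight to that chain (now 32 days).
That remains the longest chain; total 32 days.

Avionics, StaticFire, Countdown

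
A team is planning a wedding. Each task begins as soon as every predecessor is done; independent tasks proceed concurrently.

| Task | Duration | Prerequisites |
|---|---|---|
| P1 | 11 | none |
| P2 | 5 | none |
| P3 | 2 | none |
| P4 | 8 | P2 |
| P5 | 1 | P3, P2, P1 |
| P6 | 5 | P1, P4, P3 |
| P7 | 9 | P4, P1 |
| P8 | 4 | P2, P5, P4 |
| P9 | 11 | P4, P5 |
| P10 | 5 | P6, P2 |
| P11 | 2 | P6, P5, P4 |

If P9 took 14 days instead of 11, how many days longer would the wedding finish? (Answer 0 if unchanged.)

Critical path before the change: P2→P4→P9 = 5+8+11 = 24 giving 24 days.
P9 is on the critical path; changing it to 14 makes that path 27 days.
The critical path is still P2→P4→P9; finish is now 27 days.
Change in finish: 27 − 24 = +3 days.

3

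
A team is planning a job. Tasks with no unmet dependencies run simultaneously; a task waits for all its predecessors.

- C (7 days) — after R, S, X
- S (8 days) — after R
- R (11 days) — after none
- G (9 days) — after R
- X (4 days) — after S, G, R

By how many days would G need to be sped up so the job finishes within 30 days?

1

Current finish: 31 days; target: 30.
G is on every critical path, so each day cut from G cuts the finish by one (this holds down to a finish of 30).
Need 31 − 30 = 1 day off G → G becomes 8 days, finish becomes 30.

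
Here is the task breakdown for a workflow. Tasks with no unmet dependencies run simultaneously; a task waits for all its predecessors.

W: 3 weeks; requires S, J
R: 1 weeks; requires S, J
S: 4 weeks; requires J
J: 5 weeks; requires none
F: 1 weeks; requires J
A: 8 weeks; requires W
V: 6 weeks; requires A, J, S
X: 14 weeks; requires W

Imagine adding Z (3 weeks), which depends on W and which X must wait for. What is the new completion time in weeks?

Originally the schedule takes 26 weeks.
With Z inserted, X now waits for max(W, Z).
New critical path: J→S→W→Z→X = 5+4+3+3+14 = 29 ⇒ 29 weeks.

29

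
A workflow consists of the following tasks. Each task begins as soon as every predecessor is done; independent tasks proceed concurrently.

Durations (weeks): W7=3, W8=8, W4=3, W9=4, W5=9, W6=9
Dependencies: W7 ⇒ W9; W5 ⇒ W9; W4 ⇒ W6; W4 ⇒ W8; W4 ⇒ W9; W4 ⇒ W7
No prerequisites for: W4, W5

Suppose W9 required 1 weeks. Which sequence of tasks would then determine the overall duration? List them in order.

W4, W6

As given, the longest chain is W5→W9 = 9+4 = 13, so the finish is 13 weeks.
Since W9 is critical, the -3 change carries straight to that chain (now 10 weeks).
Now W4→W6 = 3+9 = 12 is longest, so the finish becomes 12 weeks.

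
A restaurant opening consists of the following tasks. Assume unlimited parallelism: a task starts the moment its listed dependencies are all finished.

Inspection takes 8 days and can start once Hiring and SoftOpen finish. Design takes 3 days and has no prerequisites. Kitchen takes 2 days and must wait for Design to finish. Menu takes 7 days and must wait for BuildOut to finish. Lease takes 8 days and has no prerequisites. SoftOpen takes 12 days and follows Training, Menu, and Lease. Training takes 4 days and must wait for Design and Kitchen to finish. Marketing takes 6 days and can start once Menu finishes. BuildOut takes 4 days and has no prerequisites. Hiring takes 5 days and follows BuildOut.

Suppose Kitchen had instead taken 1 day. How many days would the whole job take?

Critical path before the change: BuildOut→Menu→SoftOpen→Inspection = 4+7+12+8 = 31 giving 31 days.
Kitchen is off the critical path — its longest chain is 29 days, giving 2 of slack.
That remains the longest chain; total 31 days.

31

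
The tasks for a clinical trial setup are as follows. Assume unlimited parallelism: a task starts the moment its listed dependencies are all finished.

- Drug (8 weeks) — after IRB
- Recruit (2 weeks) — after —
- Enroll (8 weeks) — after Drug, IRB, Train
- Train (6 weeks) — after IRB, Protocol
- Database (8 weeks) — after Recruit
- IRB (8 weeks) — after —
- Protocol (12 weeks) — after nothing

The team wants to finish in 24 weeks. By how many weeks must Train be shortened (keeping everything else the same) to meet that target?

Current finish: 26 weeks; target: 24.
Train is on every critical path, so each week cut from Train cuts the finish by one (this holds down to a finish of 24).
Need 26 − 24 = 2 weeks off Train → Train becomes 4 weeks, finish becomes 24.

2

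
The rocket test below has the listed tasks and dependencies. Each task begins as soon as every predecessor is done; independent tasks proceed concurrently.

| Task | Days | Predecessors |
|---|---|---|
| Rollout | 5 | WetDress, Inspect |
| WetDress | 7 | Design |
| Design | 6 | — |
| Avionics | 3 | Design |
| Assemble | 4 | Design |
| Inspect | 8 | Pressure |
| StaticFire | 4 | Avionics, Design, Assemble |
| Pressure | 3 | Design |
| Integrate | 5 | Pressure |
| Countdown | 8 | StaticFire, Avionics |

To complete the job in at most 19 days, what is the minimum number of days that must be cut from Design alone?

Current finish: 22 days; target: 19.
Design is on every critical path, so each day cut from Design cuts the finish by one (this holds down to a finish of 17).
Need 22 − 19 = 3 days off Design → Design becomes 3 days, finish becomes 19.

3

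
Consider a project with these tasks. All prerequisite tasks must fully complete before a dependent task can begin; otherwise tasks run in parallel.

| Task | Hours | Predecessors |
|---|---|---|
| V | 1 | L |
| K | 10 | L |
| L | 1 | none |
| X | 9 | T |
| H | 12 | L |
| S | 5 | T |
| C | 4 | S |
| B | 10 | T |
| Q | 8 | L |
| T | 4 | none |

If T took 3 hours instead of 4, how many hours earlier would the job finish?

1

As given, the longest chain is T→B = 4+10 = 14, so the finish is 14 hours.
T lies on that path, so at 3 hours the path becomes 13 hours.
That remains the longest chain; total 13 hours.
Change in finish: 13 − 14 = -1 hours.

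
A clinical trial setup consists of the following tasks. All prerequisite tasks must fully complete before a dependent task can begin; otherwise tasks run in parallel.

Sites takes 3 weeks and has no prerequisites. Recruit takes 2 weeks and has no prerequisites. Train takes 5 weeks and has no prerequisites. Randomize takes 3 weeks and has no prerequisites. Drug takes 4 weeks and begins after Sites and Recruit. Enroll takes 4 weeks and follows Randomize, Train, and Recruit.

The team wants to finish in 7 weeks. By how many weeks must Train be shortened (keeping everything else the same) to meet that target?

Current finish: 9 weeks; target: 7.
Train is on every critical path, so each week cut from Train cuts the finish by one (this holds down to a finish of 7).
Need 9 − 7 = 2 weeks off Train → Train becomes 3 weeks, finish becomes 7.

2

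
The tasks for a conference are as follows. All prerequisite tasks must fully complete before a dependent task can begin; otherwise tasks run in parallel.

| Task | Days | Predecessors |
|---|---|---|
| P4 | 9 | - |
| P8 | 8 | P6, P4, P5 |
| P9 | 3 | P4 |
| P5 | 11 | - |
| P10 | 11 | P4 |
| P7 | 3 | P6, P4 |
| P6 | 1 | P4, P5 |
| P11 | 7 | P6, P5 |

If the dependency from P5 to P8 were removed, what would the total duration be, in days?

With the dependency in place, P4→P10 = 9+11 = 20 sets the finish at 20 days.
Dropping P5→P8 doesn't change P8's earliest start (12); another predecessor still binds.
The longest chain is now P4→P10 = 9+11 = 20, so the plan takes 20 days.

20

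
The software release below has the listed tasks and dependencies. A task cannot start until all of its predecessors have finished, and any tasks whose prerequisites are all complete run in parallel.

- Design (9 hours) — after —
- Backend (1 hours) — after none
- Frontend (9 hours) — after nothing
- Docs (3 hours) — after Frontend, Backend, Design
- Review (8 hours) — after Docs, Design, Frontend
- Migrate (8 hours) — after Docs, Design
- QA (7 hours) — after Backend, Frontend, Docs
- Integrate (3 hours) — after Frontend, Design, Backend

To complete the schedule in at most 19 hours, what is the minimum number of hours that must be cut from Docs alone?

Current finish: 20 hours; target: 19.
Docs is on every critical path, so each hour cut from Docs cuts the finish by one (this holds down to a finish of 18).
Need 20 − 19 = 1 hour off Docs → Docs becomes 2 hours, finish becomes 19.

1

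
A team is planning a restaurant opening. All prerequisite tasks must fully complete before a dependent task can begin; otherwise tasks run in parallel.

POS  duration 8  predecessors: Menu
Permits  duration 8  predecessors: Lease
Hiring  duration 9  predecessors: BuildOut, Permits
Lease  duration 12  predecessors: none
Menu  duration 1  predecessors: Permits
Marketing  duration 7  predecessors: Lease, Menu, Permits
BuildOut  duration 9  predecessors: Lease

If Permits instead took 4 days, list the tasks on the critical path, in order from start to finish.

The binding path is Lease→BuildOut→Hiring = 12+9+9 = 30; finish at 30 days.
The longest path through Permits is only 29 days, so Permits has float 1.
No other chain overtakes it, so the finish is 30 days.

Lease, BuildOut, Hiring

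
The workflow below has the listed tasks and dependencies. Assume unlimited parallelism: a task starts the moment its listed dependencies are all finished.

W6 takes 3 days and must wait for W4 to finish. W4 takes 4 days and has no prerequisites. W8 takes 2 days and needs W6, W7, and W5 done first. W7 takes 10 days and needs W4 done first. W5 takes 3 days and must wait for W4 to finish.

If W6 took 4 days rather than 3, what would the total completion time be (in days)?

Critical path before the change: W4→W7→W8 = 4+10+2 = 16 giving 16 days.
The longest path through W6 is only 9 days, so W6 has float 7.
No other chain overtakes it, so the finish is 16 days.

16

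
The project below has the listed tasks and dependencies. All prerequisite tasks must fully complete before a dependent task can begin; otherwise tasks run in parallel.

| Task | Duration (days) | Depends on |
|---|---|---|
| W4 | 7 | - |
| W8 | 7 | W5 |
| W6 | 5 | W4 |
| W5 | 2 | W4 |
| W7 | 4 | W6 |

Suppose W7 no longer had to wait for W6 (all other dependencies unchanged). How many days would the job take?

With the dependency in place, W4→W5→W8 = 7+2+7 = 16 sets the finish at 16 days.
Without W6→W7, W7's earliest start moves from 12 to 0.
After: W4→W5→W8 = 7+2+7 = 16 → 16 days.

16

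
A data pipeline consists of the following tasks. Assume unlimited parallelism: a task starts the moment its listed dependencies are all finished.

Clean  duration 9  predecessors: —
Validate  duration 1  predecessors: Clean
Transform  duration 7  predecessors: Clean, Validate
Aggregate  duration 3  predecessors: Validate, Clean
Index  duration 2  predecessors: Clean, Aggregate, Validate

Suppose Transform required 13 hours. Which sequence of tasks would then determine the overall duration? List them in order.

Baseline: Clean→Validate→Transform = 9+1+7 = 17 → 17 hours.
Transform lies on that path, so at 13 hours the path becomes 23 hours.
The critical path is still Clean→Validate→Transform; finish is now 23 hours.

Clean, Validate, Transform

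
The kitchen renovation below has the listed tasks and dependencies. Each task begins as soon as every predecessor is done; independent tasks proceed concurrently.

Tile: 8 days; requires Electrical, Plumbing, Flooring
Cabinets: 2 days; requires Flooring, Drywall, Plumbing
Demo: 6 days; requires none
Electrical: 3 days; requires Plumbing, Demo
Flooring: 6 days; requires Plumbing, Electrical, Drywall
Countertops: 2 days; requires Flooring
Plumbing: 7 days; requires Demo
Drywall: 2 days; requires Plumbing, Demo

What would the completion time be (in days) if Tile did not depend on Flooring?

Original critical path: Demo→Plumbing→Electrical→Flooring→Tile = 6+7+3+6+8 = 30 ⇒ 30 days.
Without Flooring→Tile, Tile's earliest start moves from 22 to 16.
New critical path: Demo→Plumbing→Electrical→Flooring→Cabinets = 6+7+3+6+2 = 24 ⇒ 24 days.

24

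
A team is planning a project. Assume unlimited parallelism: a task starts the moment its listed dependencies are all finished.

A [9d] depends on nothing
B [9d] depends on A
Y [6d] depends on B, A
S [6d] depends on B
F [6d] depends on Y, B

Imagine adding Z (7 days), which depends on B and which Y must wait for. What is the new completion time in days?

Originally the project takes 30 days.
With Z inserted, Y now waits for max(B, A, Z).
New critical path: A→B→Z→Y→F = 9+9+7+6+6 = 37 ⇒ 37 days.

37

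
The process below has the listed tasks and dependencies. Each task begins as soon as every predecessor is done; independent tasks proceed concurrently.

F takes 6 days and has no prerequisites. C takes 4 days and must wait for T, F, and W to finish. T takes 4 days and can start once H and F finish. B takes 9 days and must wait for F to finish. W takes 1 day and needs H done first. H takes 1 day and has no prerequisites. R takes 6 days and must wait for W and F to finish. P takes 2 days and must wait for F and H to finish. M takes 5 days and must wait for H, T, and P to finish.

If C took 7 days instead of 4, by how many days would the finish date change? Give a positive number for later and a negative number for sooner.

2

Actual critical path: F→T→M = 6+4+5 = 15 ⇒ 15 days.
The longest path through C is only 14 days, so C has float 1.
The binding chain switches to F→T→C = 6+4+7 = 17; finish 17 days.
Change in finish: 17 − 15 = +2 days.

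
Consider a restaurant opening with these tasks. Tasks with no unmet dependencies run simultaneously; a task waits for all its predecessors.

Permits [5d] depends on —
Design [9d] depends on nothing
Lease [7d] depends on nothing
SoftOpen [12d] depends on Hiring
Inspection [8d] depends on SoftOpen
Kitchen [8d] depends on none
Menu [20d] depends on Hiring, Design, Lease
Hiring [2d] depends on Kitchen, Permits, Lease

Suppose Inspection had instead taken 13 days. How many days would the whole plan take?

35

Critical path before the change: Kitchen→Hiring→SoftOpen→Inspection = 8+2+12+8 = 30 giving 30 days.
Inspection lies on that path, so at 13 days the path becomes 35 days.
The critical path is still Kitchen→Hiring→SoftOpen→Inspection; finish is now 35 days.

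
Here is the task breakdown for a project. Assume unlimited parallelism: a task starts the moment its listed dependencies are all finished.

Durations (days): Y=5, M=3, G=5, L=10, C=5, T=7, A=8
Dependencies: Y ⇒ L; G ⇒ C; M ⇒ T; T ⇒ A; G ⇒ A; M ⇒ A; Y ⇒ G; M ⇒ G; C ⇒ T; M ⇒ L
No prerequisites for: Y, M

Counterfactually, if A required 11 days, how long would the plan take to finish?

33

Critical path before the change: Y→G→C→T→A = 5+5+5+7+8 = 30 giving 30 days.
A lies on that path, so at 11 days the path becomes 33 days.
No other chain overtakes it, so the finish is 33 days.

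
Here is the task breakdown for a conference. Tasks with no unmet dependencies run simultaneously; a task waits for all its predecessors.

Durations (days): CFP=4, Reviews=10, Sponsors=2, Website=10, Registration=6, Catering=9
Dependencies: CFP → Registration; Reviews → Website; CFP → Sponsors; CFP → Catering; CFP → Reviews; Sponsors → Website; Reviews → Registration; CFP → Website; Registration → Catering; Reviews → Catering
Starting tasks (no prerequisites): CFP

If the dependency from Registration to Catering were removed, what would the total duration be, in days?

Before: longest chain CFP→Reviews→Registration→Catering = 4+10+6+9 = 29, finish 29.
Without Registration→Catering, Catering's earliest start moves from 20 to 14.
After: CFP→Reviews→Website = 4+10+10 = 24 → 24 days.

24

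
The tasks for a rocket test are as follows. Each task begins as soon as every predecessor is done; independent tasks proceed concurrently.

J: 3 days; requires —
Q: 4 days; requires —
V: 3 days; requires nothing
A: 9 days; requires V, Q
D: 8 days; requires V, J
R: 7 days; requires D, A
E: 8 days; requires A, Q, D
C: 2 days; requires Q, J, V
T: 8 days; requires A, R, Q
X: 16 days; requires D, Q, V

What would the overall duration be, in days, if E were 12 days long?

The binding path is Q→A→R→T = 4+9+7+8 = 28; finish at 28 days.
E has 7 days of float (longest path through it is 21).
No other chain overtakes it, so the finish is 28 days.

28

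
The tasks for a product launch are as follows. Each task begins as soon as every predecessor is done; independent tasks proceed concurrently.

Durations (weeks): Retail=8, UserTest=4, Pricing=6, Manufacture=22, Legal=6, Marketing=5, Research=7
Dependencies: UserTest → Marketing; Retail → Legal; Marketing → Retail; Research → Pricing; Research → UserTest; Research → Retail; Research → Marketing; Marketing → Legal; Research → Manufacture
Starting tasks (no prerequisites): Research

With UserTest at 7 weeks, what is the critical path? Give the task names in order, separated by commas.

Research, UserTest, Marketing, Retail, Legal

As given, the longest chain is Research→UserTest→Marketing→Retail→Legal = 7+4+5+8+6 = 30, so the finish is 30 weeks.
UserTest is on the critical path; changing it to 7 makes that path 33 weeks.
The critical path is still Research→UserTest→Marketing→Retail→Legal; finish is now 33 weeks.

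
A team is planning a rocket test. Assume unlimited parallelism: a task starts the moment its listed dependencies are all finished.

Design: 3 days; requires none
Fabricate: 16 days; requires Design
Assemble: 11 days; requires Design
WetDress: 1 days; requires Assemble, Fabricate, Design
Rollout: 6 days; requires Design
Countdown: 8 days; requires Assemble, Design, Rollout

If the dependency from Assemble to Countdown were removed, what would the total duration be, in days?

With the dependency in place, Design→Assemble→Countdown = 3+11+8 = 22 sets the finish at 22 days.
Without Assemble→Countdown, Countdown's earliest start moves from 14 to 9.
New critical path: Design→Fabricate→WetDress = 3+16+1 = 20 ⇒ 20 days.

20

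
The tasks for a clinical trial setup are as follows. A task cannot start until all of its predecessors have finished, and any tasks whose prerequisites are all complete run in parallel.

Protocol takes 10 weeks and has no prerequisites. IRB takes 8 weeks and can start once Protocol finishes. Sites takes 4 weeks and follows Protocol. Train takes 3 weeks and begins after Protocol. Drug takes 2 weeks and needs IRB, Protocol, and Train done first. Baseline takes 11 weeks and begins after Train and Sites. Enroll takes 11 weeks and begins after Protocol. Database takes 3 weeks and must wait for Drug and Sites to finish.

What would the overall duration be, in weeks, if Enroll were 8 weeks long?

25

Actual critical path: Protocol→Sites→Baseline = 10+4+11 = 25 ⇒ 25 weeks.
Enroll is off the critical path — its longest chain is 21 weeks, giving 4 of slack.
That remains the longest chain; total 25 weeks.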